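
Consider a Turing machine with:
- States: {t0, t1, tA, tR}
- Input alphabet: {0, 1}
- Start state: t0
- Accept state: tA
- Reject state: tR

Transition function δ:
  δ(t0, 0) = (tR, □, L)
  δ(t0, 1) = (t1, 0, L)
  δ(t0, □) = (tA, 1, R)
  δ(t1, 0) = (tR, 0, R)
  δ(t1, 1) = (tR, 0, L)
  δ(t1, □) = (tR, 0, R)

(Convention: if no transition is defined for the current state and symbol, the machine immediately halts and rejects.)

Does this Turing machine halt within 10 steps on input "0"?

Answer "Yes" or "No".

Execution trace:
Initial: [t0]0
Step 1: δ(t0, 0) = (tR, □, L) → [tR]□□

The machine reaches the reject state tR and halts.
The machine halted after 1 step (within the 10-step bound).

Answer: Yes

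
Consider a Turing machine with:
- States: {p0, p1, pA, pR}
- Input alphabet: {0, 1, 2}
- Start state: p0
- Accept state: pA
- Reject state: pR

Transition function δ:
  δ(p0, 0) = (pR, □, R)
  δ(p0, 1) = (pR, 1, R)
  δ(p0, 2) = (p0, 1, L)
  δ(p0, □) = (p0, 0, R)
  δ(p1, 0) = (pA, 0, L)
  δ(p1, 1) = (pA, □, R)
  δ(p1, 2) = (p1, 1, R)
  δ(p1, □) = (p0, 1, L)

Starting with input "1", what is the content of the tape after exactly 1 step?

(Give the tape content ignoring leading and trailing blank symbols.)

Execution trace:
Initial: [p0]1
Step 1: δ(p0, 1) = (pR, 1, R) → 1[pR]□

The machine reaches the reject state pR and halts.

After 1 step, the tape (ignoring leading/trailing blanks) is: 1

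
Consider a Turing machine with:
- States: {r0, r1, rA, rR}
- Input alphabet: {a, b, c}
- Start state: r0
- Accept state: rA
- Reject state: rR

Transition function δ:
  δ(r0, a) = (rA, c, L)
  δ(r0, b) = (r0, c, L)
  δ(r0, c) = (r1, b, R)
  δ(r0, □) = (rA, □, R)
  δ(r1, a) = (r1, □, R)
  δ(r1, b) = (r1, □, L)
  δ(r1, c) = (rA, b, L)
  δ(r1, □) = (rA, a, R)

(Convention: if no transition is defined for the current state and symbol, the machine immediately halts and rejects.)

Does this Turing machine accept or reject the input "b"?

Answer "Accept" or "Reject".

Execution trace:
Initial: [r0]b
Step 1: δ(r0, b) = (r0, c, L) → [r0]□c
Step 2: δ(r0, □) = (rA, □, R) → □[rA]c

The machine reaches the accept state rA and halts.

Answer: Accept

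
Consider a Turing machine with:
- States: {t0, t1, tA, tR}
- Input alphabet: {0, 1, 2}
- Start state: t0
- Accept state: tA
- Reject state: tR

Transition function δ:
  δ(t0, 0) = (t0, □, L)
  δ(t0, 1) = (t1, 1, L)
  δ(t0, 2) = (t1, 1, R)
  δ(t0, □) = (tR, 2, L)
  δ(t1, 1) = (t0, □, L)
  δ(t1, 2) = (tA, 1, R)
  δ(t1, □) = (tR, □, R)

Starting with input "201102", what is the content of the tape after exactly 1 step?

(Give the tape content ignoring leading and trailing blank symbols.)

Execution trace:
Initial: [t0]201102
Step 1: δ(t0, 2) = (t1, 1, R) → 1[t1]01102

No transition is defined for δ(t1, 0). By convention the machine halts and rejects.

After 1 step, the tape (ignoring leading/trailing blanks) is: 101102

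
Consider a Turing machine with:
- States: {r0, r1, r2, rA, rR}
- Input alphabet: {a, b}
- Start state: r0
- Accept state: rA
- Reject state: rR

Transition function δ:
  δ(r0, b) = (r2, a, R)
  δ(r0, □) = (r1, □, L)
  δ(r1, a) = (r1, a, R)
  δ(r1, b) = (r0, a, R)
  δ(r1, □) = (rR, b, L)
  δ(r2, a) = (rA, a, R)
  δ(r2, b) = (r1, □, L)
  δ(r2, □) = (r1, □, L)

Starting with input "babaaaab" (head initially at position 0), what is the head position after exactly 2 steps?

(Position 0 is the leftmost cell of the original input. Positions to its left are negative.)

Execution trace (head position shown):
Step 0: [r0]babaaaab  (head at position 0)
Step 1: move right → a[r2]abaaaab  (head at position 1)
Step 2: move right → aa[rA]baaaab  (head at position 2)

After 2 steps, the head is at position 2.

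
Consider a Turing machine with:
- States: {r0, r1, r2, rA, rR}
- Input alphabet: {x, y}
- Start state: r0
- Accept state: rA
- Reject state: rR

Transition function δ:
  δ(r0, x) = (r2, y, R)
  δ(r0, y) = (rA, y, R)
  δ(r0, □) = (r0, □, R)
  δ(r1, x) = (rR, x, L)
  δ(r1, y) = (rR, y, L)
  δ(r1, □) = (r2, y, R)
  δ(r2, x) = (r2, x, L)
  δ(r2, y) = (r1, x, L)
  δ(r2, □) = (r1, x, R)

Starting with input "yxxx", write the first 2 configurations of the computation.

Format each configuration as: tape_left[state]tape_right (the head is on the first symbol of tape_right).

Transitions applied:
Step 1: δ(r0, y) = (rA, y, R)

The first 2 configurations are:
[r0]yxxx ⊢ y[rA]xxx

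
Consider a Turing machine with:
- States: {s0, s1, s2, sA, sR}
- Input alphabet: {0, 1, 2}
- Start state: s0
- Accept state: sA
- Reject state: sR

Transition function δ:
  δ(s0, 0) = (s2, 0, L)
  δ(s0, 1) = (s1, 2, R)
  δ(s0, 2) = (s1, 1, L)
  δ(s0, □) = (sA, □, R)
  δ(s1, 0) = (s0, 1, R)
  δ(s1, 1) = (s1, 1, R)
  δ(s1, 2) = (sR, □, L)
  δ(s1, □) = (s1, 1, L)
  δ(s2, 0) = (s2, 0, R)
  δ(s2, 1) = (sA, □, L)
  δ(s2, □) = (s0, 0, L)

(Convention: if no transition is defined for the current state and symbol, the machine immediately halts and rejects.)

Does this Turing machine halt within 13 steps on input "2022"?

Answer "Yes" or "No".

Execution trace:
Initial: [s0]2022
Step 1: δ(s0, 2) = (s1, 1, L) → [s1]□1022
Step 2: δ(s1, □) = (s1, 1, L) → [s1]□11022
Step 3: δ(s1, □) = (s1, 1, L) → [s1]□111022
Step 4: δ(s1, □) = (s1, 1, L) → [s1]□1111022
Step 5: δ(s1, □) = (s1, 1, L) → [s1]□11111022
Step 6: δ(s1, □) = (s1, 1, L) → [s1]□111111022
Step 7: δ(s1, □) = (s1, 1, L) → [s1]□1111111022
Step 8: δ(s1, □) = (s1, 1, L) → [s1]□11111111022
Step 9: δ(s1, □) = (s1, 1, L) → [s1]□111111111022
Step 10: δ(s1, □) = (s1, 1, L) → [s1]□1111111111022
Step 11: δ(s1, □) = (s1, 1, L) → [s1]□11111111111022
Step 12: δ(s1, □) = (s1, 1, L) → [s1]□111111111111022
Step 13: δ(s1, □) = (s1, 1, L) → [s1]□1111111111111022

The machine has not reached a halting state after 13 steps.
The machine did not halt within the 13-step bound.

Answer: No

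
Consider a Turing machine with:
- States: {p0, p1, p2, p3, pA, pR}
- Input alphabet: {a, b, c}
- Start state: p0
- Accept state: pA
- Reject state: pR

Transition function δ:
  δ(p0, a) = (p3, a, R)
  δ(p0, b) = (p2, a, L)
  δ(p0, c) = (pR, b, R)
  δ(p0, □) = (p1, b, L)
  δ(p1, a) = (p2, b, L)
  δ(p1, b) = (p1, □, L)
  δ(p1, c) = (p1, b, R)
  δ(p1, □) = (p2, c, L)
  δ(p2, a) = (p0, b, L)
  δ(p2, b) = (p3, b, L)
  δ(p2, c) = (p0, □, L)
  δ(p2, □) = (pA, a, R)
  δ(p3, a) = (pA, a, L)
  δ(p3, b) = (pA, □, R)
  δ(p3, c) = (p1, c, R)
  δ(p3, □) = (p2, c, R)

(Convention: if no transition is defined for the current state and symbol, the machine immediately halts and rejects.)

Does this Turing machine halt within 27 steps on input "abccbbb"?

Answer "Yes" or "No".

Execution trace:
Initial: [p0]abccbbb
Step 1: δ(p0, a) = (p3, a, R) → a[p3]bccbbb
Step 2: δ(p3, b) = (pA, □, R) → a□[pA]ccbbb

The machine reaches the accept state pA and halts.
The machine halted after 2 steps (within the 27-step bound).

Answer: Yes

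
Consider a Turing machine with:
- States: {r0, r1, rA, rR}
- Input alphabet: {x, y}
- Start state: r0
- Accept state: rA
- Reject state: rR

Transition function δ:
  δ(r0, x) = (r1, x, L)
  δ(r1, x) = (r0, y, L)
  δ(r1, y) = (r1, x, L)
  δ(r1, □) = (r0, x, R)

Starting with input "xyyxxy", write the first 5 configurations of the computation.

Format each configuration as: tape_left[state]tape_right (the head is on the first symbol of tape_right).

Transitions applied:
Step 1: δ(r0, x) = (r1, x, L)
Step 2: δ(r1, □) = (r0, x, R)
Step 3: δ(r0, x) = (r1, x, L)
Step 4: δ(r1, x) = (r0, y, L)

The first 5 configurations are:
[r0]xyyxxy ⊢ [r1]□xyyxxy ⊢ x[r0]xyyxxy ⊢ [r1]xxyyxxy ⊢ [r0]□yxyyxxy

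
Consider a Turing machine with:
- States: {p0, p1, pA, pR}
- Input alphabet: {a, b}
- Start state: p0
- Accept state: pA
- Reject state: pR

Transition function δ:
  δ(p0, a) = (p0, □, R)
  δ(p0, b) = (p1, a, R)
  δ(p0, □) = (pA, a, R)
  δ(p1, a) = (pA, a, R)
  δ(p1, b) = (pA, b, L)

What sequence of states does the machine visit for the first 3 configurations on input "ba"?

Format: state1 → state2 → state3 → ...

Execution trace:
Initial: [p0]ba
Step 1: δ(p0, b) = (p1, a, R) → a[p1]a
Step 2: δ(p1, a) = (pA, a, R) → aa[pA]□

The machine reaches the accept state pA and halts.

State sequence: p0 → p1 → pA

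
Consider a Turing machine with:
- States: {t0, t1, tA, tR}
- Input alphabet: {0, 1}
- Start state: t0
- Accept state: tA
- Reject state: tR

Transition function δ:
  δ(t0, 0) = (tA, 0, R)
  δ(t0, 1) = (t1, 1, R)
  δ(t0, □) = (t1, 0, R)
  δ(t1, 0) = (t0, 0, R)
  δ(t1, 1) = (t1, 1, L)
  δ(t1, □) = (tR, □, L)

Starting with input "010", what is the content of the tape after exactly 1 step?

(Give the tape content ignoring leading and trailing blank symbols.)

Execution trace:
Initial: [t0]010
Step 1: δ(t0, 0) = (tA, 0, R) → 0[tA]10

The machine reaches the accept state tA and halts.

After 1 step, the tape (ignoring leading/trailing blanks) is: 010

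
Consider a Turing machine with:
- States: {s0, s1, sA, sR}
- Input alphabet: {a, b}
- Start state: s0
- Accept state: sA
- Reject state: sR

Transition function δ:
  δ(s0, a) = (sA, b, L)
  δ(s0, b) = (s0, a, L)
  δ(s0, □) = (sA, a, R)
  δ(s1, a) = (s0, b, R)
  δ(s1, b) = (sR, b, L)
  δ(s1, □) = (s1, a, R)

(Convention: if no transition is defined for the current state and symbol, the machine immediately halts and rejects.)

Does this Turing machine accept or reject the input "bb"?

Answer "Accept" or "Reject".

Execution trace:
Initial: [s0]bb
Step 1: δ(s0, b) = (s0, a, L) → [s0]□ab
Step 2: δ(s0, □) = (sA, a, R) → a[sA]ab

The machine reaches the accept state sA and halts.

Answer: Accept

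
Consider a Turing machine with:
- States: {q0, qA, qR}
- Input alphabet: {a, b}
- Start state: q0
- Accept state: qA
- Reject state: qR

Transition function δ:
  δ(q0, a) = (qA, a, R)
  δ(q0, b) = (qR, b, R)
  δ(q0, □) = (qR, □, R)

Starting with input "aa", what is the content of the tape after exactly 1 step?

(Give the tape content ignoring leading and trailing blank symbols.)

Execution trace:
Initial: [q0]aa
Step 1: δ(q0, a) = (qA, a, R) → a[qA]a

The machine reaches the accept state qA and halts.

After 1 step, the tape (ignoring leading/trailing blanks) is: aa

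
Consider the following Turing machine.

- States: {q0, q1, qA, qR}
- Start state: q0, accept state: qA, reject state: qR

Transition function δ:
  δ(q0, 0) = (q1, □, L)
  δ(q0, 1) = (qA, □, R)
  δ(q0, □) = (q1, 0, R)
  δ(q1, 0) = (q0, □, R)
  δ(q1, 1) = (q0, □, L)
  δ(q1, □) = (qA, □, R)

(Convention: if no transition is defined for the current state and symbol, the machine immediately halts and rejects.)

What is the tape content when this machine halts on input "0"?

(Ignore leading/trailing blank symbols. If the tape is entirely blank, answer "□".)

Execution trace:
Initial: [q0]0
Step 1: δ(q0, 0) = (q1, □, L) → [q1]□□
Step 2: δ(q1, □) = (qA, □, R) → □[qA]□

The machine reaches the accept state qA and halts.

Final tape (ignoring leading/trailing blanks): □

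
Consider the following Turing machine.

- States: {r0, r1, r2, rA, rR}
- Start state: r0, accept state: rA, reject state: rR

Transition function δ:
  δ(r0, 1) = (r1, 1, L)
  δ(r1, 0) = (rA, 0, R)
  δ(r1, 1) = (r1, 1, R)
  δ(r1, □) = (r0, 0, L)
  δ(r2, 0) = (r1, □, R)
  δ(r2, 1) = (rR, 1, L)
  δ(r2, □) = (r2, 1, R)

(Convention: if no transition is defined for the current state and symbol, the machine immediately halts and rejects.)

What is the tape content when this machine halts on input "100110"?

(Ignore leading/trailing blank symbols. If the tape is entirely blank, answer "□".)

Execution trace:
Initial: [r0]100110
Step 1: δ(r0, 1) = (r1, 1, L) → [r1]□100110
Step 2: δ(r1, □) = (r0, 0, L) → [r0]□0100110

No transition is defined for δ(r0, □). By convention the machine halts and rejects.

Final tape (ignoring leading/trailing blanks): 0100110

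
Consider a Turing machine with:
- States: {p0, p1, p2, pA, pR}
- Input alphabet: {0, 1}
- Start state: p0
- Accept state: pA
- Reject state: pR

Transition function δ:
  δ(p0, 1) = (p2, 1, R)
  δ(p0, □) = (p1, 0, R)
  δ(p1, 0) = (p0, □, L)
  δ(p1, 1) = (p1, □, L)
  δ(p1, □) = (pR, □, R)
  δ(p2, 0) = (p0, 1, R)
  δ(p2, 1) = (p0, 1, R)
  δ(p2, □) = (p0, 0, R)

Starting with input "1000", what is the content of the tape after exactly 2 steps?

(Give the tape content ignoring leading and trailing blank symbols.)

Execution trace:
Initial: [p0]1000
Step 1: δ(p0, 1) = (p2, 1, R) → 1[p2]000
Step 2: δ(p2, 0) = (p0, 1, R) → 11[p0]00

No transition is defined for δ(p0, 0). By convention the machine halts and rejects.

After 2 steps, the tape (ignoring leading/trailing blanks) is: 1100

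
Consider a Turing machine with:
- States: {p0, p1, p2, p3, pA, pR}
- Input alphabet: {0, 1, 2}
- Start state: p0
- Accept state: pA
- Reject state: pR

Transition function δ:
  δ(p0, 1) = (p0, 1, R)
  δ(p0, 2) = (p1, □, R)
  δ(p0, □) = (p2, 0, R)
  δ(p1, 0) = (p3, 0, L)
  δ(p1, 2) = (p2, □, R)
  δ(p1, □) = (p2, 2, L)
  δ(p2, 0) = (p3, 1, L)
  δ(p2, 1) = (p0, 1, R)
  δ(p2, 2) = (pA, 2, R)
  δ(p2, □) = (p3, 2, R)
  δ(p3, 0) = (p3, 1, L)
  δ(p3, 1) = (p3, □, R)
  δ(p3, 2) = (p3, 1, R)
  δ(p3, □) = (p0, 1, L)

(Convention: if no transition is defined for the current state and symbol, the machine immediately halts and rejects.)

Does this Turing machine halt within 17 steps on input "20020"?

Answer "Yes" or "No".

Execution trace:
Initial: [p0]20020
Step 1: δ(p0, 2) = (p1, □, R) → □[p1]0020
Step 2: δ(p1, 0) = (p3, 0, L) → [p3]□0020
Step 3: δ(p3, □) = (p0, 1, L) → [p0]□10020
Step 4: δ(p0, □) = (p2, 0, R) → 0[p2]10020
Step 5: δ(p2, 1) = (p0, 1, R) → 01[p0]0020

No transition is defined for δ(p0, 0). By convention the machine halts and rejects.
The machine halted after 5 steps (within the 17-step bound).

Answer: Yes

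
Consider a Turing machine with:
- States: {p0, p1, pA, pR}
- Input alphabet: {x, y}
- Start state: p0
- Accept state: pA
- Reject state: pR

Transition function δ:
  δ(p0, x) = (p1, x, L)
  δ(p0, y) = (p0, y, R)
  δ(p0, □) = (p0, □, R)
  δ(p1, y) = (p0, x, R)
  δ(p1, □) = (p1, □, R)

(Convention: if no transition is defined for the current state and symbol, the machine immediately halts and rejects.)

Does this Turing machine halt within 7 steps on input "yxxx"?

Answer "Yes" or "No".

Execution trace:
Initial: [p0]yxxx
Step 1: δ(p0, y) = (p0, y, R) → y[p0]xxx
Step 2: δ(p0, x) = (p1, x, L) → [p1]yxxx
Step 3: δ(p1, y) = (p0, x, R) → x[p0]xxx
Step 4: δ(p0, x) = (p1, x, L) → [p1]xxxx

No transition is defined for δ(p1, x). By convention the machine halts and rejects.
The machine halted after 4 steps (within the 7-step bound).

Answer: Yes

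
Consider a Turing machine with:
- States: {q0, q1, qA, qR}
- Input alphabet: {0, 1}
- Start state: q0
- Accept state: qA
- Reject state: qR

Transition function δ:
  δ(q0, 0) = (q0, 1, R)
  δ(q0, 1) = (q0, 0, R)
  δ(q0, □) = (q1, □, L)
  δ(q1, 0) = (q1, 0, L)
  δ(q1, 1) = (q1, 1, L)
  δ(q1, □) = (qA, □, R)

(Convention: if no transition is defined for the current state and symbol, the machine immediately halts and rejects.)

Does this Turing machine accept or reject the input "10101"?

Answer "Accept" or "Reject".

Execution trace:
Initial: [q0]10101
Step 1: δ(q0, 1) = (q0, 0, R) → 0[q0]0101
Step 2: δ(q0, 0) = (q0, 1, R) → 01[q0]101
Step 3: δ(q0, 1) = (q0, 0, R) → 010[q0]01
Step 4: δ(q0, 0) = (q0, 1, R) → 0101[q0]1
Step 5: δ(q0, 1) = (q0, 0, R) → 01010[q0]□
Step 6: δ(q0, □) = (q1, □, L) → 0101[q1]0□
Step 7: δ(q1, 0) = (q1, 0, L) → 010[q1]10□
Step 8: δ(q1, 1) = (q1, 1, L) → 01[q1]010□
Step 9: δ(q1, 0) = (q1, 0, L) → 0[q1]1010□
Step 10: δ(q1, 1) = (q1, 1, L) → [q1]01010□
Step 11: δ(q1, 0) = (q1, 0, L) → [q1]□01010□
Step 12: δ(q1, □) = (qA, □, R) → □[qA]01010□

The machine reaches the accept state qA and halts.

Answer: Accept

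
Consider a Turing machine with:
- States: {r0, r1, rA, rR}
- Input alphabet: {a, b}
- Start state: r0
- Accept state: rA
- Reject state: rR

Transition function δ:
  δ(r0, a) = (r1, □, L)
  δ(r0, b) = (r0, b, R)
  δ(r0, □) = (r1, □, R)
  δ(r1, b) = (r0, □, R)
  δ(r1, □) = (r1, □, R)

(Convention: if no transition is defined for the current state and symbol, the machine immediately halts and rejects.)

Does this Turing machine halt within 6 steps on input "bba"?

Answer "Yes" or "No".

Execution trace:
Initial: [r0]bba
Step 1: δ(r0, b) = (r0, b, R) → b[r0]ba
Step 2: δ(r0, b) = (r0, b, R) → bb[r0]a
Step 3: δ(r0, a) = (r1, □, L) → b[r1]b□
Step 4: δ(r1, b) = (r0, □, R) → b□[r0]□
Step 5: δ(r0, □) = (r1, □, R) → b□□[r1]□
Step 6: δ(r1, □) = (r1, □, R) → b□□□[r1]□

The machine has not reached a halting state after 6 steps.
The machine did not halt within the 6-step bound.

Answer: No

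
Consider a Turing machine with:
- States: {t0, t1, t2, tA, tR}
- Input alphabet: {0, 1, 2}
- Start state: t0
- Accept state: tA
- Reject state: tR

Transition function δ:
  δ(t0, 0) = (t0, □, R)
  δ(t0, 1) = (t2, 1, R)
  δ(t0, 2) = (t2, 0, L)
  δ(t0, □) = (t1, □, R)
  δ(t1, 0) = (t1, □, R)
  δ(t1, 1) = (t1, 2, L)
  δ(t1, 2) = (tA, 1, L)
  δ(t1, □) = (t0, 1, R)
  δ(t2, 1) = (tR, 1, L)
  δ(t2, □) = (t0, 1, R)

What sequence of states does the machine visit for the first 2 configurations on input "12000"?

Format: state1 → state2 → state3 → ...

Execution trace:
Initial: [t0]12000
Step 1: δ(t0, 1) = (t2, 1, R) → 1[t2]2000

No transition is defined for δ(t2, 2). By convention the machine halts and rejects.

State sequence: t0 → t2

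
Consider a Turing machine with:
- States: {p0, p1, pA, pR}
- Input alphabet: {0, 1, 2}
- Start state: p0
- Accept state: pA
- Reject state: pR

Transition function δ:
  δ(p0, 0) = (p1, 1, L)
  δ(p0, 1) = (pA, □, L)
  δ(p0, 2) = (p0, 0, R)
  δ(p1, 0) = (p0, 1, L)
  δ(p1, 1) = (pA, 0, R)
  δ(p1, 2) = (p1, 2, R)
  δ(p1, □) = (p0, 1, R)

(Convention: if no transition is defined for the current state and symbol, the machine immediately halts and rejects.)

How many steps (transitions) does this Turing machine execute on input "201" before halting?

Execution trace:
Initial: [p0]201
Step 1: δ(p0, 2) = (p0, 0, R) → 0[p0]01
Step 2: δ(p0, 0) = (p1, 1, L) → [p1]011
Step 3: δ(p1, 0) = (p0, 1, L) → [p0]□111

No transition is defined for δ(p0, □). By convention the machine halts and rejects.

The machine executed 3 steps before halting.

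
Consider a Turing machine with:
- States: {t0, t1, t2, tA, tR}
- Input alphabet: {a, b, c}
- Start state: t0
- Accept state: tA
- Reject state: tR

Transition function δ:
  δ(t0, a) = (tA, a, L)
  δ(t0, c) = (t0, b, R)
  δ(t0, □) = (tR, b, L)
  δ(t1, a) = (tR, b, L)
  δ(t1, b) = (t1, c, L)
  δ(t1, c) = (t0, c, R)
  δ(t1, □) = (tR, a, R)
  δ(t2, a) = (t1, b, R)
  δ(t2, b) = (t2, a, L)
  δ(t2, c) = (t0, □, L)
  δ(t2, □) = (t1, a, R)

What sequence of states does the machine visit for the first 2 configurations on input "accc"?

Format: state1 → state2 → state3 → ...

Execution trace:
Initial: [t0]accc
Step 1: δ(t0, a) = (tA, a, L) → [tA]□accc

The machine reaches the accept state tA and halts.

State sequence: t0 → tA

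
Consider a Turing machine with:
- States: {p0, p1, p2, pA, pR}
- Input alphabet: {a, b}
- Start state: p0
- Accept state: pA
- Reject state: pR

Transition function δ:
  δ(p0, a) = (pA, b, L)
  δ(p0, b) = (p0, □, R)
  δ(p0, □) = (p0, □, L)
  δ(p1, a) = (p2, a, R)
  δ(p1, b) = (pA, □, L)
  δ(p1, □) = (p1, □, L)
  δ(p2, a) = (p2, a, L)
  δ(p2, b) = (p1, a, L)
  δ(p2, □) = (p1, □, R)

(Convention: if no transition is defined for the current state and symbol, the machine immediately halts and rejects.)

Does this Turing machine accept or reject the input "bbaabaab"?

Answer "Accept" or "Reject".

Execution trace:
Initial: [p0]bbaabaab
Step 1: δ(p0, b) = (p0, □, R) → □[p0]baabaab
Step 2: δ(p0, b) = (p0, □, R) → □□[p0]aabaab
Step 3: δ(p0, a) = (pA, b, L) → □[pA]□babaab

The machine reaches the accept state pA and halts.

Answer: Accept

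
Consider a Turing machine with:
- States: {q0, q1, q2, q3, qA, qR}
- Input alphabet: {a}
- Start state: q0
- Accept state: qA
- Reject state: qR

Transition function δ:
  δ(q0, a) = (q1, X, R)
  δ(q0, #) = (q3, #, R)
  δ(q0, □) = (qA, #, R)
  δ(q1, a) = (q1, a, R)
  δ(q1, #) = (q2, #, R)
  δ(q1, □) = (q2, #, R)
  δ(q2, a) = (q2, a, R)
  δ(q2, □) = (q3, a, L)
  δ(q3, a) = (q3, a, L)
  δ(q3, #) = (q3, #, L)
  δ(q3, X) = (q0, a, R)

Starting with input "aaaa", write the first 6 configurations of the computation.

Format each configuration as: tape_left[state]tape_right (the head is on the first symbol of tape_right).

Transitions applied:
Step 1: δ(q0, a) = (q1, X, R)
Step 2: δ(q1, a) = (q1, a, R)
Step 3: δ(q1, a) = (q1, a, R)
Step 4: δ(q1, a) = (q1, a, R)
Step 5: δ(q1, □) = (q2, #, R)

The first 6 configurations are:
[q0]aaaa ⊢ X[q1]aaa ⊢ Xa[q1]aa ⊢ Xaa[q1]a ⊢ Xaaa[q1]□ ⊢ Xaaa#[q2]□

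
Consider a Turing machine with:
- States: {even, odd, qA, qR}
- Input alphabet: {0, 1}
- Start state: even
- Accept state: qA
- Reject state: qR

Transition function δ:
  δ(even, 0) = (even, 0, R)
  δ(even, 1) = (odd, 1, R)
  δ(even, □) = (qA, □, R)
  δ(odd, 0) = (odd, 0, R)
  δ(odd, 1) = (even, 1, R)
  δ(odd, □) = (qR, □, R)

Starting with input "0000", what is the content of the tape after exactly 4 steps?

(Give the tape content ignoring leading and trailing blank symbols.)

Execution trace:
Initial: [even]0000
Step 1: δ(even, 0) = (even, 0, R) → 0[even]000
Step 2: δ(even, 0) = (even, 0, R) → 00[even]00
Step 3: δ(even, 0) = (even, 0, R) → 000[even]0
Step 4: δ(even, 0) = (even, 0, R) → 0000[even]□

After 4 steps, the tape (ignoring leading/trailing blanks) is: 0000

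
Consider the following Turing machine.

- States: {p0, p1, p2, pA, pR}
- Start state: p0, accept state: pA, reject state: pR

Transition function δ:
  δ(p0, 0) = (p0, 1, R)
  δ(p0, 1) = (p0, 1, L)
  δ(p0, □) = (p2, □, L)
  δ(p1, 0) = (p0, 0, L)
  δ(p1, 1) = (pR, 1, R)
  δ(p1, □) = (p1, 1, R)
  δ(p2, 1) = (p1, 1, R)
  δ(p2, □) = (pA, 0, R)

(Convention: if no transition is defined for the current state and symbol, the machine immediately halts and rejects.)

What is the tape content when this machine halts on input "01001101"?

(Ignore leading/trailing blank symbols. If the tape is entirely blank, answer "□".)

Execution trace:
Initial: [p0]01001101
Step 1: δ(p0, 0) = (p0, 1, R) → 1[p0]1001101
Step 2: δ(p0, 1) = (p0, 1, L) → [p0]11001101
Step 3: δ(p0, 1) = (p0, 1, L) → [p0]□11001101
Step 4: δ(p0, □) = (p2, □, L) → [p2]□□11001101
Step 5: δ(p2, □) = (pA, 0, R) → 0[pA]□11001101

The machine reaches the accept state pA and halts.

Final tape (ignoring leading/trailing blanks): 0□11001101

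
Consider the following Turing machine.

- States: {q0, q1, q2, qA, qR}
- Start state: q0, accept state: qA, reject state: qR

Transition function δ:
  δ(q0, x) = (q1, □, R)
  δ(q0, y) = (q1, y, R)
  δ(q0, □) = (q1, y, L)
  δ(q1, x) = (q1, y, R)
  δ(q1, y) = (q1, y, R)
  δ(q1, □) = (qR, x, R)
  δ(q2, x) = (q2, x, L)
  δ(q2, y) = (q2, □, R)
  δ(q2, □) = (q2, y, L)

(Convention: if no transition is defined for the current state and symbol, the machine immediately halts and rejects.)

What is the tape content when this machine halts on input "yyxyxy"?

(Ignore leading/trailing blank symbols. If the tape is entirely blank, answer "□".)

Execution trace:
Initial: [q0]yyxyxy
Step 1: δ(q0, y) = (q1, y, R) → y[q1]yxyxy
Step 2: δ(q1, y) = (q1, y, R) → yy[q1]xyxy
Step 3: δ(q1, x) = (q1, y, R) → yyy[q1]yxy
Step 4: δ(q1, y) = (q1, y, R) → yyyy[q1]xy
Step 5: δ(q1, x) = (q1, y, R) → yyyyy[q1]y
Step 6: δ(q1, y) = (q1, y, R) → yyyyyy[q1]□
Step 7: δ(q1, □) = (qR, x, R) → yyyyyyx[qR]□

The machine reaches the reject state qR and halts.

Final tape (ignoring leading/trailing blanks): yyyyyyx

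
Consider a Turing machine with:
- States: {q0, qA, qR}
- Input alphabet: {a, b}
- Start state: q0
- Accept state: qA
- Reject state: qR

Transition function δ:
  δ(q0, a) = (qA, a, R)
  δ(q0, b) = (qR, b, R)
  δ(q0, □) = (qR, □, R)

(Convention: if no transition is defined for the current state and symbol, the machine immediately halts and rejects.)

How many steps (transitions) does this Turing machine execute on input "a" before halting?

Execution trace:
Initial: [q0]a
Step 1: δ(q0, a) = (qA, a, R) → a[qA]□

The machine reaches the accept state qA and halts.

The machine executed 1 step before halting.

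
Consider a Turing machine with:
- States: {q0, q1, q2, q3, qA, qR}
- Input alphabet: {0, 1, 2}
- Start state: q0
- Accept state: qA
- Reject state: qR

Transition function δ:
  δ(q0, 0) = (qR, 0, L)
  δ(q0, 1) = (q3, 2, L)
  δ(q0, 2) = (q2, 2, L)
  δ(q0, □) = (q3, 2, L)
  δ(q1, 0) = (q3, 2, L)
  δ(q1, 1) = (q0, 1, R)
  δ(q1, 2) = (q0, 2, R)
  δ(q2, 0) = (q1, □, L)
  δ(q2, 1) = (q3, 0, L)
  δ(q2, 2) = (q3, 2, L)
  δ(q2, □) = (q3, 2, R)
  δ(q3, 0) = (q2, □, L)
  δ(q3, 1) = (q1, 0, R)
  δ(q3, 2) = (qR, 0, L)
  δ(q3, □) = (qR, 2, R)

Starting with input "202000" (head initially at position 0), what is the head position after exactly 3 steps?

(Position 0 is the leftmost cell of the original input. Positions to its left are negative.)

Execution trace (head position shown):
Step 0: [q0]202000  (head at position 0)
Step 1: move left → [q2]□202000  (head at position -1)
Step 2: move right → 2[q3]202000  (head at position 0)
Step 3: move left → [qR]2002000  (head at position -1)

After 3 steps, the head is at position -1.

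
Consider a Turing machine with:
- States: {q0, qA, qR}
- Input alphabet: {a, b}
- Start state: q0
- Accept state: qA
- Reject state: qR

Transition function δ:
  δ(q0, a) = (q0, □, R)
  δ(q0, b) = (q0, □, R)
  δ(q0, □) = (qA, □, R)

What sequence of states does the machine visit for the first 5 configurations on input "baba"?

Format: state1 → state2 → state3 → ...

Execution trace:
Initial: [q0]baba
Step 1: δ(q0, b) = (q0, □, R) → □[q0]aba
Step 2: δ(q0, a) = (q0, □, R) → □□[q0]ba
Step 3: δ(q0, b) = (q0, □, R) → □□□[q0]a
Step 4: δ(q0, a) = (q0, □, R) → □□□□[q0]□

State sequence: q0 → q0 → q0 → q0 → q0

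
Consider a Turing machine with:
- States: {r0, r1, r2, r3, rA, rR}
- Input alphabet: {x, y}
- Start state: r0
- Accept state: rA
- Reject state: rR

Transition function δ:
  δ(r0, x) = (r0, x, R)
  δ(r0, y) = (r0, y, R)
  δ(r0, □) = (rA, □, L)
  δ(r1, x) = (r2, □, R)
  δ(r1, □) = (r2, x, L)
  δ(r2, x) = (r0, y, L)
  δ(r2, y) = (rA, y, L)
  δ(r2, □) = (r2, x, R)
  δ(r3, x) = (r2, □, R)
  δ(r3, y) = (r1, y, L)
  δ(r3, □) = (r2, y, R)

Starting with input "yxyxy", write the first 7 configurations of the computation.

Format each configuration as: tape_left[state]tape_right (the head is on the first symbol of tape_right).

Transitions applied:
Step 1: δ(r0, y) = (r0, y, R)
Step 2: δ(r0, x) = (r0, x, R)
Step 3: δ(r0, y) = (r0, y, R)
Step 4: δ(r0, x) = (r0, x, R)
Step 5: δ(r0, y) = (r0, y, R)
Step 6: δ(r0, □) = (rA, □, L)

The first 7 configurations are:
[r0]yxyxy ⊢ y[r0]xyxy ⊢ yx[r0]yxy ⊢ yxy[r0]xy ⊢ yxyx[r0]y ⊢ yxyxy[r0]□ ⊢ yxyx[rA]y□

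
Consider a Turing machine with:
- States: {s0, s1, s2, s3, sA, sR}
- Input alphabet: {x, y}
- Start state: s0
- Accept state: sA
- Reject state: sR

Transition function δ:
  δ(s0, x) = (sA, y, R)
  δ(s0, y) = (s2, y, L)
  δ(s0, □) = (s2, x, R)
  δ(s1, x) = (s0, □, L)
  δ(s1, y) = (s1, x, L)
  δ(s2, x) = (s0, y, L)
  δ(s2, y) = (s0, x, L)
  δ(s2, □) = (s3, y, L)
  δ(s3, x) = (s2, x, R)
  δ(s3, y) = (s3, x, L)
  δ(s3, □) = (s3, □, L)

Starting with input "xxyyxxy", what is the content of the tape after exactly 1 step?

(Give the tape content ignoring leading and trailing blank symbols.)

Execution trace:
Initial: [s0]xxyyxxy
Step 1: δ(s0, x) = (sA, y, R) → y[sA]xyyxxy

The machine reaches the accept state sA and halts.

After 1 step, the tape (ignoring leading/trailing blanks) is: yxyyxxy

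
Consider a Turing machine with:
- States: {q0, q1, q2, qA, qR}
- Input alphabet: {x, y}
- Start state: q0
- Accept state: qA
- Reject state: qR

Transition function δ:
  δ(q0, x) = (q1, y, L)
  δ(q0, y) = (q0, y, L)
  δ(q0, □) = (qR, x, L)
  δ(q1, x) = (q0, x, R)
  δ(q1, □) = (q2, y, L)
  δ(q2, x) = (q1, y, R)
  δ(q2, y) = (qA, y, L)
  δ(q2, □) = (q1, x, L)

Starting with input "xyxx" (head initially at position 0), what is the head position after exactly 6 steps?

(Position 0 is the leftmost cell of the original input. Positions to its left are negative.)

Execution trace (head position shown):
Step 0: [q0]xyxx  (head at position 0)
Step 1: move left → [q1]□yyxx  (head at position -1)
Step 2: move left → [q2]□yyyxx  (head at position -2)
Step 3: move left → [q1]□xyyyxx  (head at position -3)
Step 4: move left → [q2]□yxyyyxx  (head at position -4)
Step 5: move left → [q1]□xyxyyyxx  (head at position -5)
Step 6: move left → [q2]□yxyxyyyxx  (head at position -6)

After 6 steps, the head is at position -6.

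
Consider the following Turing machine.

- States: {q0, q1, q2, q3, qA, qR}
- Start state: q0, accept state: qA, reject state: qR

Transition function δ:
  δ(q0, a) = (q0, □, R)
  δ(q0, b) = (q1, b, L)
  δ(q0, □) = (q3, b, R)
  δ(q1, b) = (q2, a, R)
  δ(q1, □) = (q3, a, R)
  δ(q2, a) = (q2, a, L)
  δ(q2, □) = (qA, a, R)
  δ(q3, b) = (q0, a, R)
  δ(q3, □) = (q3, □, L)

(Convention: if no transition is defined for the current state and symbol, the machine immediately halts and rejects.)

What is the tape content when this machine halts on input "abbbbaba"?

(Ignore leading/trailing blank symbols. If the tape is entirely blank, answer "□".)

Execution trace:
Initial: [q0]abbbbaba
Step 1: δ(q0, a) = (q0, □, R) → □[q0]bbbbaba
Step 2: δ(q0, b) = (q1, b, L) → [q1]□bbbbaba
Step 3: δ(q1, □) = (q3, a, R) → a[q3]bbbbaba
Step 4: δ(q3, b) = (q0, a, R) → aa[q0]bbbaba
Step 5: δ(q0, b) = (q1, b, L) → a[q1]abbbaba

No transition is defined for δ(q1, a). By convention the machine halts and rejects.

Final tape (ignoring leading/trailing blanks): aabbbaba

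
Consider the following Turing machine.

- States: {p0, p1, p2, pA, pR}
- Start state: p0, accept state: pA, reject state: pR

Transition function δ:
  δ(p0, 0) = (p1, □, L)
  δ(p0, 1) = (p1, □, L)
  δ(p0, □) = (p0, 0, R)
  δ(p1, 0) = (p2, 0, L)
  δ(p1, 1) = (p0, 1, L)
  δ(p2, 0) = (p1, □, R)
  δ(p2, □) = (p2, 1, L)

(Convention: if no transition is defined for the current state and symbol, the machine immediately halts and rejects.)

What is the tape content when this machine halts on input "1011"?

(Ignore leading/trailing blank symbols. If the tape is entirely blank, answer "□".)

Execution trace:
Initial: [p0]1011
Step 1: δ(p0, 1) = (p1, □, L) → [p1]□□011

No transition is defined for δ(p1, □). By convention the machine halts and rejects.

Final tape (ignoring leading/trailing blanks): 011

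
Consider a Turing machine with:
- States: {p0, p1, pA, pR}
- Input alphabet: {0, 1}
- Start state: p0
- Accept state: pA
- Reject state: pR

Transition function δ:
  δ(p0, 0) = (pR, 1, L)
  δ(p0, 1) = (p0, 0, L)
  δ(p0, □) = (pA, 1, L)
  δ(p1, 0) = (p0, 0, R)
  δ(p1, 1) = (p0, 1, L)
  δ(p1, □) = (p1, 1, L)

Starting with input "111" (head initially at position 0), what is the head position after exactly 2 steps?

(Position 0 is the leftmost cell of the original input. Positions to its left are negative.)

Execution trace (head position shown):
Step 0: [p0]111  (head at position 0)
Step 1: move left → [p0]□011  (head at position -1)
Step 2: move left → [pA]□1011  (head at position -2)

After 2 steps, the head is at position -2.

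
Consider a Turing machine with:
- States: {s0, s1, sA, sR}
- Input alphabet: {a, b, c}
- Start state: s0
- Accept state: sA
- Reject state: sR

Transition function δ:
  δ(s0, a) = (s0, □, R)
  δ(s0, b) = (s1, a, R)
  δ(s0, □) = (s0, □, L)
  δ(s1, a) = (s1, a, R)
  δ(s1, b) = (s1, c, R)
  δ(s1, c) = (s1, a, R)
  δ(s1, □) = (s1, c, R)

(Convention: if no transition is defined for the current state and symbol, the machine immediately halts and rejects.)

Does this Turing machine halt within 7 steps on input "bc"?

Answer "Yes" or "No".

Execution trace:
Initial: [s0]bc
Step 1: δ(s0, b) = (s1, a, R) → a[s1]c
Step 2: δ(s1, c) = (s1, a, R) → aa[s1]□
Step 3: δ(s1, □) = (s1, c, R) → aac[s1]□
Step 4: δ(s1, □) = (s1, c, R) → aacc[s1]□
Step 5: δ(s1, □) = (s1, c, R) → aaccc[s1]□
Step 6: δ(s1, □) = (s1, c, R) → aacccc[s1]□
Step 7: δ(s1, □) = (s1, c, R) → aaccccc[s1]□

The machine has not reached a halting state after 7 steps.
The machine did not halt within the 7-step bound.

Answer: No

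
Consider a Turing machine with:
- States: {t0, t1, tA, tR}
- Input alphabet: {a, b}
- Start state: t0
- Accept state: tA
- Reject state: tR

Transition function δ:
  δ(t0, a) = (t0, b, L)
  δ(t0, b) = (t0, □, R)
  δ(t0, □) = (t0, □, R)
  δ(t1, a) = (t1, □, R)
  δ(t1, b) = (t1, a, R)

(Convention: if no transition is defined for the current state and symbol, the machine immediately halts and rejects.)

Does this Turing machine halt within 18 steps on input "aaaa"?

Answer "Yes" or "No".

Execution trace:
Initial: [t0]aaaa
Step 1: δ(t0, a) = (t0, b, L) → [t0]□baaa
Step 2: δ(t0, □) = (t0, □, R) → □[t0]baaa
Step 3: δ(t0, b) = (t0, □, R) → □□[t0]aaa
Step 4: δ(t0, a) = (t0, b, L) → □[t0]□baa
Step 5: δ(t0, □) = (t0, □, R) → □□[t0]baa
Step 6: δ(t0, b) = (t0, □, R) → □□□[t0]aa
Step 7: δ(t0, a) = (t0, b, L) → □□[t0]□ba
Step 8: δ(t0, □) = (t0, □, R) → □□□[t0]ba
Step 9: δ(t0, b) = (t0, □, R) → □□□□[t0]a
Step 10: δ(t0, a) = (t0, b, L) → □□□[t0]□b
Step 11: δ(t0, □) = (t0, □, R) → □□□□[t0]b
Step 12: δ(t0, b) = (t0, □, R) → □□□□□[t0]□
Step 13: δ(t0, □) = (t0, □, R) → □□□□□□[t0]□
Step 14: δ(t0, □) = (t0, □, R) → □□□□□□□[t0]□
Step 15: δ(t0, □) = (t0, □, R) → □□□□□□□□[t0]□
Step 16: δ(t0, □) = (t0, □, R) → □□□□□□□□□[t0]□
Step 17: δ(t0, □) = (t0, □, R) → □□□□□□□□□□[t0]□
Step 18: δ(t0, □) = (t0, □, R) → □□□□□□□□□□□[t0]□

The machine has not reached a halting state after 18 steps.
The machine did not halt within the 18-step bound.

Answer: No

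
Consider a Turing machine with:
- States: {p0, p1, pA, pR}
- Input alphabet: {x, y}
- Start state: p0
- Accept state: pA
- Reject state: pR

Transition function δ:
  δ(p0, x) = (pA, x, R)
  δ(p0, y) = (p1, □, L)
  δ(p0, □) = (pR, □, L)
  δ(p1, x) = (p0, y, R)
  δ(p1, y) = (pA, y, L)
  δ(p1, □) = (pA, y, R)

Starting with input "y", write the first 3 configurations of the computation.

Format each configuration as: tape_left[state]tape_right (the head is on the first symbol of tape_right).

Transitions applied:
Step 1: δ(p0, y) = (p1, □, L)
Step 2: δ(p1, □) = (pA, y, R)

The first 3 configurations are:
[p0]y ⊢ [p1]□□ ⊢ y[pA]□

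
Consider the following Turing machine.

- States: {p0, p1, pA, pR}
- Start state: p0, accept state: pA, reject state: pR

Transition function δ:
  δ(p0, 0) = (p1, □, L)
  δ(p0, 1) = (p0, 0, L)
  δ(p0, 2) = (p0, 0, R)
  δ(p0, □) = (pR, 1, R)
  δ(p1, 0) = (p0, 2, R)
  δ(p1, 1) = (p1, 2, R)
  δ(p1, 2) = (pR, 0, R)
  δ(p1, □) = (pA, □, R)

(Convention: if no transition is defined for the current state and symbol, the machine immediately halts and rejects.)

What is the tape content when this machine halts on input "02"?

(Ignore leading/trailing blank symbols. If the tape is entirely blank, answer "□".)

Execution trace:
Initial: [p0]02
Step 1: δ(p0, 0) = (p1, □, L) → [p1]□□2
Step 2: δ(p1, □) = (pA, □, R) → □[pA]□2

The machine reaches the accept state pA and halts.

Final tape (ignoring leading/trailing blanks): 2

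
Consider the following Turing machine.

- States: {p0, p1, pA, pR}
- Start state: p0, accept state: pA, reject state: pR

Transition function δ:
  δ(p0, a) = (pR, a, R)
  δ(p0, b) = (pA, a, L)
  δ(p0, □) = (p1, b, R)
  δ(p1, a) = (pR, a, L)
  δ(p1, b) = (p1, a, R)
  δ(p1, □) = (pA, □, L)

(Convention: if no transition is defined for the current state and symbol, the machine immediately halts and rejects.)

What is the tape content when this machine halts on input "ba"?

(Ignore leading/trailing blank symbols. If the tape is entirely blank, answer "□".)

Execution trace:
Initial: [p0]ba
Step 1: δ(p0, b) = (pA, a, L) → [pA]□aa

The machine reaches the accept state pA and halts.

Final tape (ignoring leading/trailing blanks): aa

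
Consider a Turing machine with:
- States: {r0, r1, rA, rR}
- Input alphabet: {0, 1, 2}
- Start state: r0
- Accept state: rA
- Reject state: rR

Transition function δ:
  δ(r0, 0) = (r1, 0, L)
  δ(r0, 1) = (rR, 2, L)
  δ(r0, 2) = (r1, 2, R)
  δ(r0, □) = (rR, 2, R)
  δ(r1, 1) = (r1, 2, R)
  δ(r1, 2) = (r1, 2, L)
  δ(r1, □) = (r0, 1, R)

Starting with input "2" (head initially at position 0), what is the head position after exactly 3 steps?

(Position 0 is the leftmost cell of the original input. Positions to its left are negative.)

Execution trace (head position shown):
Step 0: [r0]2  (head at position 0)
Step 1: move right → 2[r1]□  (head at position 1)
Step 2: move right → 21[r0]□  (head at position 2)
Step 3: move right → 212[rR]□  (head at position 3)

After 3 steps, the head is at position 3.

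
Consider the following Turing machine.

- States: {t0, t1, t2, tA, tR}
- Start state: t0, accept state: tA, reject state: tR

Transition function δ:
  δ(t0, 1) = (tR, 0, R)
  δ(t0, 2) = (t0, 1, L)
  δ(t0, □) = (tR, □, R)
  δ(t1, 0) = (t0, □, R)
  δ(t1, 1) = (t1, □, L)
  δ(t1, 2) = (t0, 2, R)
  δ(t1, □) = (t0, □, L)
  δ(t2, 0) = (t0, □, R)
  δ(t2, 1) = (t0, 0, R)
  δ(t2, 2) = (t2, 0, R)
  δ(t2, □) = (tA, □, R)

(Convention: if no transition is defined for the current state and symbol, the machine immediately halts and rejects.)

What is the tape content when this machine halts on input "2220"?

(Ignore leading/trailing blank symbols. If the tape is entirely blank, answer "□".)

Execution trace:
Initial: [t0]2220
Step 1: δ(t0, 2) = (t0, 1, L) → [t0]□1220
Step 2: δ(t0, □) = (tR, □, R) → □[tR]1220

The machine reaches the reject state tR and halts.

Final tape (ignoring leading/trailing blanks): 1220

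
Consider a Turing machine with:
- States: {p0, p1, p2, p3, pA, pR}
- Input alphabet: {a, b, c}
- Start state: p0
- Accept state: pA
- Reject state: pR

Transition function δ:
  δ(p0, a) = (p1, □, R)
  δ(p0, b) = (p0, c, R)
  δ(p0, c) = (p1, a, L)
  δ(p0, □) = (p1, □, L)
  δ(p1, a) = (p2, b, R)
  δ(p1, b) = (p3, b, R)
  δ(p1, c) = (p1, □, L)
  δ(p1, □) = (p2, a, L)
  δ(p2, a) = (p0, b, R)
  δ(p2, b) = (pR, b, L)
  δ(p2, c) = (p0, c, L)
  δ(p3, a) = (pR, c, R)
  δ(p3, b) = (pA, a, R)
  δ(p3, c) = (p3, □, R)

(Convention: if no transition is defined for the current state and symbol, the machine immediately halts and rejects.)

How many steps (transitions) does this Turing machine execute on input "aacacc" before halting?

Execution trace:
Initial: [p0]aacacc
Step 1: δ(p0, a) = (p1, □, R) → □[p1]acacc
Step 2: δ(p1, a) = (p2, b, R) → □b[p2]cacc
Step 3: δ(p2, c) = (p0, c, L) → □[p0]bcacc
Step 4: δ(p0, b) = (p0, c, R) → □c[p0]cacc
Step 5: δ(p0, c) = (p1, a, L) → □[p1]caacc
Step 6: δ(p1, c) = (p1, □, L) → [p1]□□aacc
Step 7: δ(p1, □) = (p2, a, L) → [p2]□a□aacc

No transition is defined for δ(p2, □). By convention the machine halts and rejects.

The machine executed 7 steps before halting.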